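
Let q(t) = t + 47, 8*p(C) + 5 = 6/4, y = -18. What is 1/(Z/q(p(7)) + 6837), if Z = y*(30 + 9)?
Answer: 745/5082333 ≈ 0.00014659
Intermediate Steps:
p(C) = -7/16 (p(C) = -5/8 + (6/4)/8 = -5/8 + (6*(¼))/8 = -5/8 + (⅛)*(3/2) = -5/8 + 3/16 = -7/16)
q(t) = 47 + t
Z = -702 (Z = -18*(30 + 9) = -18*39 = -702)
1/(Z/q(p(7)) + 6837) = 1/(-702/(47 - 7/16) + 6837) = 1/(-702/745/16 + 6837) = 1/(-702*16/745 + 6837) = 1/(-11232/745 + 6837) = 1/(5082333/745) = 745/5082333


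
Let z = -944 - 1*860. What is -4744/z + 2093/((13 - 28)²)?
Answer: 1210793/101475 ≈ 11.932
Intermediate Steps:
z = -1804 (z = -944 - 860 = -1804)
-4744/z + 2093/((13 - 28)²) = -4744/(-1804) + 2093/((13 - 28)²) = -4744*(-1/1804) + 2093/((-15)²) = 1186/451 + 2093/225 = 1210793/101475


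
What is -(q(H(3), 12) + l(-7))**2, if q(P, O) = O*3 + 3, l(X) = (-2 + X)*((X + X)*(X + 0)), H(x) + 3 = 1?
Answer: -710649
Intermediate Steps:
H(x) = -2 (H(x) = -3 + 1 = -2)
l(X) = 2*X**2*(-2 + X) (l(X) = (-2 + X)*((2*X)*X) = (-2 + X)*(2*X**2) = 2*X**2*(-2 + X))
q(P, O) = 3 + 3*O (q(P, O) = 3*O + 3 = 3 + 3*O)
-(q(H(3), 12) + l(-7))**2 = -((3 + 3*12) + 2*(-7)**2*(-2 - 7))**2 = -((3 + 36) + 2*49*(-9))**2 = -(39 - 882)**2 = -1*(-843)**2 = -1*710649 = -710649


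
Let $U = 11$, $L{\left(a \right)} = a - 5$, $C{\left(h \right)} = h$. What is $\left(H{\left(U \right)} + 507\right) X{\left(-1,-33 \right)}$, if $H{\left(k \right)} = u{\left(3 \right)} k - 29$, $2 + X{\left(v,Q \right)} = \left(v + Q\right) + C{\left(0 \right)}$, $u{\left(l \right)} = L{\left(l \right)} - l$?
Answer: $-15228$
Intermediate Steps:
$L{\left(a \right)} = -5 + a$
$u{\left(l \right)} = -5$ ($u{\left(l \right)} = \left(-5 + l\right) - l = -5$)
$X{\left(v,Q \right)} = -2 + Q + v$ ($X{\left(v,Q \right)} = -2 + \left(\left(v + Q\right) + 0\right) = -2 + \left(\left(Q + v\right) + 0\right) = -2 + \left(Q + v\right) = -2 + Q + v$)
$H{\left(k \right)} = -29 - 5 k$ ($H{\left(k \right)} = - 5 k - 29 = -29 - 5 k$)
$\left(H{\left(U \right)} + 507\right) X{\left(-1,-33 \right)} = \left(\left(-29 - 55\right) + 507\right) \left(-2 - 33 - 1\right) = \left(\left(-29 - 55\right) + 507\right) \left(-36\right) = \left(-84 + 507\right) \left(-36\right) = 423 \left(-36\right) = -15228$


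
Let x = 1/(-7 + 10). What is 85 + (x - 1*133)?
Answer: -143/3 ≈ -47.667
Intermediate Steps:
x = ⅓ (x = 1/3 = ⅓ ≈ 0.33333)
85 + (x - 1*133) = 85 + (⅓ - 1*133) = 85 + (⅓ - 133) = 85 - 398/3 = -143/3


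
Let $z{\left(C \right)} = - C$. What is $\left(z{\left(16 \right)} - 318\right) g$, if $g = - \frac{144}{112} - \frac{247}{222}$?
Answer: $\frac{622409}{777} \approx 801.04$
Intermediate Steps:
$g = - \frac{3727}{1554}$ ($g = \left(-144\right) \frac{1}{112} - \frac{247}{222} = - \frac{9}{7} - \frac{247}{222} = - \frac{3727}{1554} \approx -2.3983$)
$\left(z{\left(16 \right)} - 318\right) g = \left(\left(-1\right) 16 - 318\right) \left(- \frac{3727}{1554}\right) = \left(-16 - 318\right) \left(- \frac{3727}{1554}\right) = \left(-334\right) \left(- \frac{3727}{1554}\right) = \frac{622409}{777}$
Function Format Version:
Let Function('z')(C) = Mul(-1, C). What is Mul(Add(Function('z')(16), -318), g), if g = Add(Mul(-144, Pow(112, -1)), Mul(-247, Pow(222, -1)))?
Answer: Rational(622409, 777) ≈ 801.04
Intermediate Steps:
g = Rational(-3727, 1554) (g = Add(Mul(-144, Rational(1, 112)), Mul(-247, Rational(1, 222))) = Add(Rational(-9, 7), Rational(-247, 222)) = Rational(-3727, 1554) ≈ -2.3983)
Mul(Add(Function('z')(16), -318), g) = Mul(Add(Mul(-1, 16), -318), Rational(-3727, 1554)) = Mul(Add(-16, -318), Rational(-3727, 1554)) = Mul(-334, Rational(-3727, 1554)) = Rational(622409, 777)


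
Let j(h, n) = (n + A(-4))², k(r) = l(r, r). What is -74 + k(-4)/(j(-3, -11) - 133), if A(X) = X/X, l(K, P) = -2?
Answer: -2440/33 ≈ -73.939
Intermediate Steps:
k(r) = -2
A(X) = 1
j(h, n) = (1 + n)² (j(h, n) = (n + 1)² = (1 + n)²)
-74 + k(-4)/(j(-3, -11) - 133) = -74 - 2/((1 - 11)² - 133) = -74 - 2/((-10)² - 133) = -74 - 2/(100 - 133) = -74 - 2/(-33) = -74 - 1/33*(-2) = -74 + 2/33 = -2440/33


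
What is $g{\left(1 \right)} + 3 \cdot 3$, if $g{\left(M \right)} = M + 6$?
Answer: $16$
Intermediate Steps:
$g{\left(M \right)} = 6 + M$
$g{\left(1 \right)} + 3 \cdot 3 = \left(6 + 1\right) + 3 \cdot 3 = 7 + 9 = 16$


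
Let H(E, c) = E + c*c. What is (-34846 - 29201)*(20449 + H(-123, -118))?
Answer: -2193609750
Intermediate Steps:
H(E, c) = E + c**2
(-34846 - 29201)*(20449 + H(-123, -118)) = (-34846 - 29201)*(20449 + (-123 + (-118)**2)) = -64047*(20449 + (-123 + 13924)) = -64047*(20449 + 13801) = -64047*34250 = -2193609750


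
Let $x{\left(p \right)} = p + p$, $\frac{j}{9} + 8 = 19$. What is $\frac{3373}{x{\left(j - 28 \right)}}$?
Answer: $\frac{3373}{142} \approx 23.754$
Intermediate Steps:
$j = 99$ ($j = -72 + 9 \cdot 19 = -72 + 171 = 99$)
$x{\left(p \right)} = 2 p$
$\frac{3373}{x{\left(j - 28 \right)}} = \frac{3373}{2 \left(99 - 28\right)} = \frac{3373}{2 \cdot 71} = \frac{3373}{142}$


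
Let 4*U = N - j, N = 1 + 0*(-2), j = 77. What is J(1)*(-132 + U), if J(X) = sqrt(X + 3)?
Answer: -302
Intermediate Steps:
J(X) = sqrt(3 + X)
N = 1 (N = 1 + 0 = 1)
U = -19 (U = (1 - 1*77)/4 = (1 - 77)/4 = (1/4)*(-76) = -19)
J(1)*(-132 + U) = sqrt(3 + 1)*(-132 - 19) = sqrt(4)*(-151) = 2*(-151) = -302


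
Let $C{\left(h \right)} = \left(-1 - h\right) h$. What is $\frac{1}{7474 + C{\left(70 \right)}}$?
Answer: $\frac{1}{2504} \approx 0.00039936$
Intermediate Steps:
$C{\left(h \right)} = h \left(-1 - h\right)$
$\frac{1}{7474 + C{\left(70 \right)}} = \frac{1}{7474 - 70 \left(1 + 70\right)} = \frac{1}{7474 - 70 \cdot 71} = \frac{1}{7474 - 4970} = \frac{1}{2504}$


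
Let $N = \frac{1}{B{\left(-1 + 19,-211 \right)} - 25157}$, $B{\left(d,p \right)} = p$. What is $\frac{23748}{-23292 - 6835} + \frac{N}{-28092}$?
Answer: $- \frac{16923723774161}{21469640687712} \approx -0.78826$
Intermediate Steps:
$N = - \frac{1}{25368}$ ($N = \frac{1}{-211 - 25157} = \frac{1}{-25368} = - \frac{1}{25368} \approx -3.942 \cdot 10^{-5}$)
$\frac{23748}{-23292 - 6835} + \frac{N}{-28092} = \frac{23748}{-23292 - 6835} - \frac{1}{25368 \left(-28092\right)} = \frac{23748}{-23292 - 6835} - - \frac{1}{712637856} = \frac{23748}{-30127} + \frac{1}{712637856} = 23748 \left(- \frac{1}{30127}\right) + \frac{1}{712637856} = - \frac{23748}{30127} + \frac{1}{712637856} = - \frac{16923723774161}{21469640687712}$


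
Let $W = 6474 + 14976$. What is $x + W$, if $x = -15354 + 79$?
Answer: $6175$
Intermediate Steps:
$W = 21450$
$x = -15275$
$x + W = -15275 + 21450 = 6175$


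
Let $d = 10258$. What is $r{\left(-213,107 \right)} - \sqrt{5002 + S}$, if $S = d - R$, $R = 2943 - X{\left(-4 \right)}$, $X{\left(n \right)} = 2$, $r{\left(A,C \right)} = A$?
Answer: $-213 - \sqrt{12319} \approx -323.99$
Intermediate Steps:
$R = 2941$ ($R = 2943 - 2 = 2941$)
$S = 7317$ ($S = 10258 - 2941 = 7317$)
$r{\left(-213,107 \right)} - \sqrt{5002 + S} = -213 - \sqrt{5002 + 7317} = -213 - \sqrt{12319}$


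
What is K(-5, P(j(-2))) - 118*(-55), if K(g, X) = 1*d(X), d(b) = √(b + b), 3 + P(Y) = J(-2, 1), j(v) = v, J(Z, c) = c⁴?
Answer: 6490 + 2*I ≈ 6490.0 + 2.0*I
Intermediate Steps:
P(Y) = -2 (P(Y) = -3 + 1⁴ = -3 + 1 = -2)
d(b) = √2*√b (d(b) = √(2*b) = √2*√b)
K(g, X) = √2*√X (K(g, X) = 1*(√2*√X) = √2*√X)
K(-5, P(j(-2))) - 118*(-55) = √2*√(-2) - 118*(-55) = √2*(I*√2) + 6490 = 2*I + 6490 = 6490 + 2*I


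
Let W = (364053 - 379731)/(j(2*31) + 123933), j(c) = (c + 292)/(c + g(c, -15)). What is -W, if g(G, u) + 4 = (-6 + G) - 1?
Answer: 15142/119699 ≈ 0.12650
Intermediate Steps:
g(G, u) = -11 + G (g(G, u) = -4 + ((-6 + G) - 1) = -4 + (-7 + G) = -11 + G)
j(c) = (292 + c)/(-11 + 2*c) (j(c) = (c + 292)/(c + (-11 + c)) = (292 + c)/(-11 + 2*c))
W = -15142/119699 (W = (364053 - 379731)/((292 + 2*31)/(-11 + 2*(2*31)) + 123933) = -15678/((292 + 62)/(-11 + 2*62) + 123933) = -15678/(354/(-11 + 124) + 123933) = -15678/(354/113 + 123933) = -15678/14004783/113 = -15678*113/14004783 = -15142/119699 ≈ -0.12650)
-W = -1*(-15142/119699) = 15142/119699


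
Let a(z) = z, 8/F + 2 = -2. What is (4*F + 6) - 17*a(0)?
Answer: -2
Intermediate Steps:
F = -2 (F = 8/(-2 - 2) = 8/(-4) = 8*(-1/4) = -2)
(4*F + 6) - 17*a(0) = (4*(-2) + 6) - 17*0 = (-8 + 6) + 0 = -2 + 0 = -2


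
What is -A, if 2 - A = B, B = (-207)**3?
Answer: -8869745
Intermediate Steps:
B = -8869743
A = 8869745 (A = 2 - 1*(-8869743) = 2 + 8869743 = 8869745)
-A = -1*8869745 = -8869745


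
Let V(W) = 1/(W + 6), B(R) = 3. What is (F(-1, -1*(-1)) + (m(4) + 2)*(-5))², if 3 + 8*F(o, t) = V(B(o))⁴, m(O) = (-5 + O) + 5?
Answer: 635465659921/688747536 ≈ 922.64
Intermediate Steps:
m(O) = O
V(W) = 1/(6 + W)
F(o, t) = -9841/26244 (F(o, t) = -3/8 + (1/(6 + 3))⁴/8 = -3/8 + (1/9)⁴/8 = -3/8 + (⅑)⁴/8 = -3/8 + (⅛)*(1/6561) = -3/8 + 1/52488 = -9841/26244)
(F(-1, -1*(-1)) + (m(4) + 2)*(-5))² = (-9841/26244 + (4 + 2)*(-5))² = (-9841/26244 + 6*(-5))² = (-9841/26244 - 30)² = (-797161/26244)² = 635465659921/688747536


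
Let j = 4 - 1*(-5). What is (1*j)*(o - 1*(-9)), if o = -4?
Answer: 45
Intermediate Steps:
j = 9 (j = 4 + 5 = 9)
(1*j)*(o - 1*(-9)) = (1*9)*(-4 - 1*(-9)) = 9*(-4 + 9) = 9*5 = 45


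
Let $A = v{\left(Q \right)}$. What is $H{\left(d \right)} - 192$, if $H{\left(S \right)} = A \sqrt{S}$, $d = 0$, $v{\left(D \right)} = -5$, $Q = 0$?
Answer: $-192$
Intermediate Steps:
$A = -5$
$H{\left(S \right)} = - 5 \sqrt{S}$
$H{\left(d \right)} - 192 = - 5 \sqrt{0} - 192 = \left(-5\right) 0 - 192 = 0 - 192 = -192$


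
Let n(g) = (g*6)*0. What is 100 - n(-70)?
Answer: 100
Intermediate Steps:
n(g) = 0 (n(g) = (6*g)*0 = 0)
100 - n(-70) = 100 - 1*0 = 100 + 0 = 100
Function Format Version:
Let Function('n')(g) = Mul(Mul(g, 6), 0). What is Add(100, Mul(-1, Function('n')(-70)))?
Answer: 100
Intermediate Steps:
Function('n')(g) = 0 (Function('n')(g) = Mul(Mul(6, g), 0) = 0)
Add(100, Mul(-1, Function('n')(-70))) = Add(100, Mul(-1, 0)) = Add(100, 0) = 100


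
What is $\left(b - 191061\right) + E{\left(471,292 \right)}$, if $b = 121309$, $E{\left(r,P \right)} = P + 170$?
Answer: $-69290$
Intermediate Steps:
$E{\left(r,P \right)} = 170 + P$
$\left(b - 191061\right) + E{\left(471,292 \right)} = \left(121309 - 191061\right) + \left(170 + 292\right) = -69752 + 462 = -69290$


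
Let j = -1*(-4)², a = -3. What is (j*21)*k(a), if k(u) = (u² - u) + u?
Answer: -3024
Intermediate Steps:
k(u) = u²
j = -16 (j = -1*16 = -16)
(j*21)*k(a) = -16*21*(-3)² = -336*9 = -3024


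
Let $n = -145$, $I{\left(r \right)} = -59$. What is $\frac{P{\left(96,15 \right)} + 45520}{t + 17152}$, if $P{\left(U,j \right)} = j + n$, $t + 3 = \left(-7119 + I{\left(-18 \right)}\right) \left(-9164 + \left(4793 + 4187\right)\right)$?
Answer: $\frac{15130}{445967} \approx 0.033926$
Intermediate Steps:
$t = 1320749$ ($t = -3 + \left(-7119 - 59\right) \left(-9164 + \left(4793 + 4187\right)\right) = -3 - 7178 \left(-9164 + 8980\right) = -3 - -1320752 = -3 + 1320752 = 1320749$)
$P{\left(U,j \right)} = -145 + j$ ($P{\left(U,j \right)} = j - 145 = -145 + j$)
$\frac{P{\left(96,15 \right)} + 45520}{t + 17152} = \frac{\left(-145 + 15\right) + 45520}{1320749 + 17152} = \frac{-130 + 45520}{1337901} = 45390 \cdot \frac{1}{1337901} = \frac{15130}{445967}$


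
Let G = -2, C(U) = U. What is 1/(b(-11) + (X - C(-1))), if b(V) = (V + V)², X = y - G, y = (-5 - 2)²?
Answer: 1/536 ≈ 0.0018657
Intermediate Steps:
y = 49 (y = (-7)² = 49)
X = 51 (X = 49 - 1*(-2) = 49 + 2 = 51)
b(V) = 4*V² (b(V) = (2*V)² = 4*V²)
1/(b(-11) + (X - C(-1))) = 1/(4*(-11)² + (51 - 1*(-1))) = 1/(4*121 + (51 + 1)) = 1/(484 + 52) = 1/536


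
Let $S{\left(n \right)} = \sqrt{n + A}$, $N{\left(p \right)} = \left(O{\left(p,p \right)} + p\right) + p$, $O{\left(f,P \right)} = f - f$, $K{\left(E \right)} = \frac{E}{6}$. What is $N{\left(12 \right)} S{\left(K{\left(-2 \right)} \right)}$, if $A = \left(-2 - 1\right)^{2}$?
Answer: $8 \sqrt{78} \approx 70.654$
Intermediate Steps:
$A = 9$ ($A = \left(-3\right)^{2} = 9$)
$K{\left(E \right)} = \frac{E}{6}$ ($K{\left(E \right)} = E \frac{1}{6} = \frac{E}{6}$)
$O{\left(f,P \right)} = 0$
$N{\left(p \right)} = 2 p$ ($N{\left(p \right)} = \left(0 + p\right) + p = p + p = 2 p$)
$S{\left(n \right)} = \sqrt{9 + n}$ ($S{\left(n \right)} = \sqrt{n + 9} = \sqrt{9 + n}$)
$N{\left(12 \right)} S{\left(K{\left(-2 \right)} \right)} = 2 \cdot 12 \sqrt{9 + \frac{1}{6} \left(-2\right)} = 24 \sqrt{9 - \frac{1}{3}} = 24 \sqrt{\frac{26}{3}} = 24 \frac{\sqrt{78}}{3} = 8 \sqrt{78}$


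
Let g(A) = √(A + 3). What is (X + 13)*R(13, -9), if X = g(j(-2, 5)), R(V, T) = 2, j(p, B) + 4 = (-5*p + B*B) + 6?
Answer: 26 + 4*√10 ≈ 38.649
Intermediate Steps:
j(p, B) = 2 + B² - 5*p (j(p, B) = -4 + ((-5*p + B*B) + 6) = -4 + ((-5*p + B²) + 6) = -4 + ((B² - 5*p) + 6) = -4 + (6 + B² - 5*p) = 2 + B² - 5*p)
g(A) = √(3 + A)
X = 2*√10 (X = √(3 + (2 + 5² - 5*(-2))) = √(3 + (2 + 25 + 10)) = √(3 + 37) = √40 = 2*√10 ≈ 6.3246)
(X + 13)*R(13, -9) = (2*√10 + 13)*2 = (13 + 2*√10)*2 = 26 + 4*√10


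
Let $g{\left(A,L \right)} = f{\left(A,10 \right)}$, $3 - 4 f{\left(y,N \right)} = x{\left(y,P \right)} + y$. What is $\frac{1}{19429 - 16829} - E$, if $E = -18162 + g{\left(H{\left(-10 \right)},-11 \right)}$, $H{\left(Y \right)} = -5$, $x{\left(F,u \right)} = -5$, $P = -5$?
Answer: $\frac{47212751}{2600} \approx 18159.0$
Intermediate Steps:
$f{\left(y,N \right)} = 2 - \frac{y}{4}$ ($f{\left(y,N \right)} = \frac{3}{4} - \frac{-5 + y}{4} = \frac{3}{4} - \left(- \frac{5}{4} + \frac{y}{4}\right) = 2 - \frac{y}{4}$)
$g{\left(A,L \right)} = 2 - \frac{A}{4}$
$E = - \frac{72635}{4}$ ($E = -18162 + \left(2 - - \frac{5}{4}\right) = -18162 + \left(2 + \frac{5}{4}\right) = -18162 + \frac{13}{4} = - \frac{72635}{4} \approx -18159.0$)
$\frac{1}{19429 - 16829} - E = \frac{1}{19429 - 16829} - - \frac{72635}{4} = \frac{1}{2600} + \frac{72635}{4} = \frac{47212751}{2600}$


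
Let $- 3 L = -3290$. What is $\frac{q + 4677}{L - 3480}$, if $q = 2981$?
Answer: $- \frac{11487}{3575} \approx -3.2131$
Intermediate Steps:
$L = \frac{3290}{3}$ ($L = \left(- \frac{1}{3}\right) \left(-3290\right) = \frac{3290}{3} \approx 1096.7$)
$\frac{q + 4677}{L - 3480} = \frac{2981 + 4677}{\frac{3290}{3} - 3480} = \frac{7658}{- \frac{7150}{3}} = 7658 \left(- \frac{3}{7150}\right) = - \frac{11487}{3575}$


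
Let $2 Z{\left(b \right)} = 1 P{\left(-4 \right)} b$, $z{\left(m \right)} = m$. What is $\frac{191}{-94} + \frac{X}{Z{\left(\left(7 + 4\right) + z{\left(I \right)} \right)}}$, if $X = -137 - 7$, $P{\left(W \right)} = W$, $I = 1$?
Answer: $\frac{373}{94} \approx 3.9681$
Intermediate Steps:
$X = -144$ ($X = -137 - 7 = -144$)
$Z{\left(b \right)} = - 2 b$ ($Z{\left(b \right)} = \frac{1 \left(-4\right) b}{2} = \frac{\left(-4\right) b}{2} = - 2 b$)
$\frac{191}{-94} + \frac{X}{Z{\left(\left(7 + 4\right) + z{\left(I \right)} \right)}} = \frac{191}{-94} - \frac{144}{\left(-2\right) \left(\left(7 + 4\right) + 1\right)} = 191 \left(- \frac{1}{94}\right) - \frac{144}{\left(-2\right) \left(11 + 1\right)} = - \frac{191}{94} - \frac{144}{\left(-2\right) 12} = - \frac{191}{94} - \frac{144}{-24} = - \frac{191}{94} - -6 = - \frac{191}{94} + 6 = \frac{373}{94}$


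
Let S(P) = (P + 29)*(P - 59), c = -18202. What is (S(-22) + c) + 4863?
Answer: -13906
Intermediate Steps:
S(P) = (-59 + P)*(29 + P) (S(P) = (29 + P)*(-59 + P) = (-59 + P)*(29 + P))
(S(-22) + c) + 4863 = ((-1711 + (-22)² - 30*(-22)) - 18202) + 4863 = ((-1711 + 484 + 660) - 18202) + 4863 = (-567 - 18202) + 4863 = -18769 + 4863 = -13906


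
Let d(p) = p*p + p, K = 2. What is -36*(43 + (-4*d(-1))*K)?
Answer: -1548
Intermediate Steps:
d(p) = p + p² (d(p) = p² + p = p + p²)
-36*(43 + (-4*d(-1))*K) = -36*(43 - (-4)*(1 - 1)*2) = -36*(43 - (-4)*0*2) = -36*(43 - 4*0*2) = -36*(43 + 0*2) = -36*(43 + 0) = -36*43 = -1548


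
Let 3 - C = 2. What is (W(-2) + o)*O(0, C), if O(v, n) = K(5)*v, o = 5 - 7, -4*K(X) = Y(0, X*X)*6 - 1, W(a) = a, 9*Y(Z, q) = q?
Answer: 0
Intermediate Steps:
C = 1 (C = 3 - 1*2 = 3 - 2 = 1)
Y(Z, q) = q/9
K(X) = 1/4 - X**2/6 (K(X) = -(((X*X)/9)*6 - 1)/4 = -((X**2/9)*6 - 1)/4 = -(2*X**2/3 - 1)/4 = -(-1 + 2*X**2/3)/4 = 1/4 - X**2/6)
o = -2
O(v, n) = -47*v/12 (O(v, n) = (1/4 - 1/6*5**2)*v = (1/4 - 1/6*25)*v = (1/4 - 25/6)*v = -47*v/12)
(W(-2) + o)*O(0, C) = (-2 - 2)*(-47/12*0) = -4*0 = 0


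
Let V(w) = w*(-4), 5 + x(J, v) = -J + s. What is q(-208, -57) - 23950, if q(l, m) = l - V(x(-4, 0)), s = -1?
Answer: -24166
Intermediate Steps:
x(J, v) = -6 - J (x(J, v) = -5 + (-J - 1) = -5 + (-1 - J) = -6 - J)
V(w) = -4*w
q(l, m) = -8 + l (q(l, m) = l - (-4)*(-6 - 1*(-4)) = l - (-4)*(-6 + 4) = l - (-4)*(-2) = l - 1*8 = l - 8 = -8 + l)
q(-208, -57) - 23950 = (-8 - 208) - 23950 = -216 - 23950 = -24166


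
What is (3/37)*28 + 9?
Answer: 417/37 ≈ 11.270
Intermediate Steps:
(3/37)*28 + 9 = 84/37 + 9 = 417/37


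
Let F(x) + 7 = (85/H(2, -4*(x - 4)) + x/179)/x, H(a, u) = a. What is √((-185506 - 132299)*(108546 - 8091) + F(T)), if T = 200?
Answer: I*√409164868067829715/3580 ≈ 1.7868e+5*I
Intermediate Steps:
F(x) = -7 + (85/2 + x/179)/x
√((-185506 - 132299)*(108546 - 8091) + F(T)) = √((-185506 - 132299)*(108546 - 8091) + (1/358)*(15215 - 2504*200)/200) = √(-317805*100455 + (1/358)*(1/200)*(15215 - 500800)) = √(-31925101275 + (1/358)*(1/200)*(-485585)) = √(-31925101275 - 97117/14320) = √(-457167450355117/14320) = I*√409164868067829715/3580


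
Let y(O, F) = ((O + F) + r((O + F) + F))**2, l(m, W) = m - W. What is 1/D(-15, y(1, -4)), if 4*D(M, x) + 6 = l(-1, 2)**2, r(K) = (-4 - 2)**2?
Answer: 4/3 ≈ 1.3333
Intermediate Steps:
r(K) = 36 (r(K) = (-6)**2 = 36)
y(O, F) = (36 + F + O)**2 (y(O, F) = ((O + F) + 36)**2 = ((F + O) + 36)**2 = (36 + F + O)**2)
D(M, x) = 3/4 (D(M, x) = -3/2 + (-1 - 1*2)**2/4 = -3/2 + (-1 - 2)**2/4 = -3/2 + (1/4)*(-3)**2 = -3/2 + (1/4)*9 = -3/2 + 9/4 = 3/4)
1/D(-15, y(1, -4)) = 1/(3/4) = 4/3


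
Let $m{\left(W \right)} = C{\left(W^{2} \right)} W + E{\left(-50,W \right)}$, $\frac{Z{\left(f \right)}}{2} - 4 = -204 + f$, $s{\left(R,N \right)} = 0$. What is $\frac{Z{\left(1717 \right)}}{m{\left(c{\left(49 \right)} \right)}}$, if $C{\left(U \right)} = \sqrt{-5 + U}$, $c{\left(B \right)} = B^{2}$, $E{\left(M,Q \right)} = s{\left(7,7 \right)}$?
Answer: $\frac{1517 \sqrt{1441199}}{3460318799} \approx 0.0005263$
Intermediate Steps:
$E{\left(M,Q \right)} = 0$
$Z{\left(f \right)} = -400 + 2 f$ ($Z{\left(f \right)} = 8 + 2 \left(-204 + f\right) = 8 + \left(-408 + 2 f\right) = -400 + 2 f$)
$m{\left(W \right)} = W \sqrt{-5 + W^{2}}$ ($m{\left(W \right)} = \sqrt{-5 + W^{2}} W + 0 = W \sqrt{-5 + W^{2}} + 0 = W \sqrt{-5 + W^{2}}$)
$\frac{Z{\left(1717 \right)}}{m{\left(c{\left(49 \right)} \right)}} = \frac{-400 + 2 \cdot 1717}{49^{2} \sqrt{-5 + \left(49^{2}\right)^{2}}} = \frac{-400 + 3434}{2401 \sqrt{-5 + 2401^{2}}} = \frac{3034}{2401 \sqrt{-5 + 5764801}} = \frac{3034}{2401 \sqrt{5764796}} = \frac{3034}{2401 \cdot 2 \sqrt{1441199}} = \frac{3034}{4802 \sqrt{1441199}} = 3034 \frac{\sqrt{1441199}}{6920637598} = \frac{1517 \sqrt{1441199}}{3460318799}$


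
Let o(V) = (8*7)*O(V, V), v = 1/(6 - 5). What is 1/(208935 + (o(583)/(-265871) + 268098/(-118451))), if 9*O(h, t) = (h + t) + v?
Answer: 94478057463/19739556517245247 ≈ 4.7862e-6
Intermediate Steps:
v = 1 (v = 1/1 = 1)
O(h, t) = 1/9 + h/9 + t/9 (O(h, t) = ((h + t) + 1)/9 = (1 + h + t)/9 = 1/9 + h/9 + t/9)
o(V) = 56/9 + 112*V/9 (o(V) = (8*7)*(1/9 + V/9 + V/9) = 56*(1/9 + 2*V/9) = 56/9 + 112*V/9)
1/(208935 + (o(583)/(-265871) + 268098/(-118451))) = 1/(208935 + ((56/9 + (112/9)*583)/(-265871) + 268098/(-118451))) = 1/(208935 + ((56/9 + 65296/9)*(-1/265871) + 268098*(-1/118451))) = 1/(208935 + ((21784/3)*(-1/265871) - 268098/118451)) = 1/(208935 + (-21784/797613 - 268098/118451)) = 1/(208935 - 216418786658/94478057463) = 1/(19739556517245247/94478057463) = 94478057463/19739556517245247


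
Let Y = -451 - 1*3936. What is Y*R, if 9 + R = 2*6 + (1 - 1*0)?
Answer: -17548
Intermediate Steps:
Y = -4387 (Y = -451 - 3936 = -4387)
R = 4 (R = -9 + (2*6 + (1 - 1*0)) = -9 + (12 + (1 + 0)) = -9 + (12 + 1) = -9 + 13 = 4)
Y*R = -4387*4 = -17548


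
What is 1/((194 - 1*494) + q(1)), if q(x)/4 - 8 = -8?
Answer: -1/300 ≈ -0.0033333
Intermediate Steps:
q(x) = 0 (q(x) = 32 + 4*(-8) = 32 - 32 = 0)
1/((194 - 1*494) + q(1)) = 1/((194 - 1*494) + 0) = 1/((194 - 494) + 0) = 1/(-300 + 0) = 1/(-300) = -1/300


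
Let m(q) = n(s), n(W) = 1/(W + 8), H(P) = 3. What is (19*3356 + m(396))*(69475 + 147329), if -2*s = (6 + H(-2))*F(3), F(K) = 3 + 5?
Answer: 13824282513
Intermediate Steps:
F(K) = 8
s = -36 (s = -(6 + 3)*8/2 = -9*8/2 = -½*72 = -36)
n(W) = 1/(8 + W)
m(q) = -1/28 (m(q) = 1/(8 - 36) = 1/(-28) = -1/28)
(19*3356 + m(396))*(69475 + 147329) = (19*3356 - 1/28)*(69475 + 147329) = (63764 - 1/28)*216804 = (1785391/28)*216804 = 13824282513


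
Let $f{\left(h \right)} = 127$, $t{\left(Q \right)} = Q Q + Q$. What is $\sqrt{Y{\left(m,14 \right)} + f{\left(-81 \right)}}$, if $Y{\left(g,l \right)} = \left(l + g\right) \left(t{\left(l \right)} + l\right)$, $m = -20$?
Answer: $i \sqrt{1217} \approx 34.885 i$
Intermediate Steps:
$t{\left(Q \right)} = Q + Q^{2}$ ($t{\left(Q \right)} = Q^{2} + Q = Q + Q^{2}$)
$Y{\left(g,l \right)} = \left(g + l\right) \left(l + l \left(1 + l\right)\right)$ ($Y{\left(g,l \right)} = \left(l + g\right) \left(l \left(1 + l\right) + l\right) = \left(g + l\right) \left(l + l \left(1 + l\right)\right)$)
$\sqrt{Y{\left(m,14 \right)} + f{\left(-81 \right)}} = \sqrt{14 \left(-20 + 14 - 20 \left(1 + 14\right) + 14 \left(1 + 14\right)\right) + 127} = \sqrt{14 \left(-20 + 14 - 300 + 14 \cdot 15\right) + 127} = \sqrt{14 \left(-20 + 14 - 300 + 210\right) + 127} = \sqrt{14 \left(-96\right) + 127} = \sqrt{-1344 + 127} = \sqrt{-1217} = i \sqrt{1217}$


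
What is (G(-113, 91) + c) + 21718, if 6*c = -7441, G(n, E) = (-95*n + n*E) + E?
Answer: 126125/6 ≈ 21021.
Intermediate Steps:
G(n, E) = E - 95*n + E*n (G(n, E) = (-95*n + E*n) + E = E - 95*n + E*n)
c = -7441/6 (c = (⅙)*(-7441) = -7441/6 ≈ -1240.2)
(G(-113, 91) + c) + 21718 = ((91 - 95*(-113) + 91*(-113)) - 7441/6) + 21718 = ((91 + 10735 - 10283) - 7441/6) + 21718 = (543 - 7441/6) + 21718 = -4183/6 + 21718 = 126125/6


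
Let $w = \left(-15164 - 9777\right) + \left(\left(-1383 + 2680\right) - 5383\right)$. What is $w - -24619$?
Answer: $-4408$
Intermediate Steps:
$w = -29027$ ($w = -24941 + \left(1297 - 5383\right) = -24941 - 4086 = -29027$)
$w - -24619 = -29027 - -24619 = -29027 + 24619 = -4408$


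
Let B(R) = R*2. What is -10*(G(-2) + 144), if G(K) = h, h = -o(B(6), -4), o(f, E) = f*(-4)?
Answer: -1920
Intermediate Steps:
B(R) = 2*R
o(f, E) = -4*f
h = 48 (h = -(-4)*2*6 = -(-4)*12 = -1*(-48) = 48)
G(K) = 48
-10*(G(-2) + 144) = -10*(48 + 144) = -10*192 = -1920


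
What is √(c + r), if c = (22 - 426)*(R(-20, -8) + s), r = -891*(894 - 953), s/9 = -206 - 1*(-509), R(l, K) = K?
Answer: I*√1045907 ≈ 1022.7*I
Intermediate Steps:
s = 2727 (s = 9*(-206 - 1*(-509)) = 9*(-206 + 509) = 9*303 = 2727)
r = 52569 (r = -891*(-59) = 52569)
c = -1098476 (c = (22 - 426)*(-8 + 2727) = -404*2719 = -1098476)
√(c + r) = √(-1098476 + 52569) = √(-1045907) = I*√1045907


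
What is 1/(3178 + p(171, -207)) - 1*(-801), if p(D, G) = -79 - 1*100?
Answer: 2402200/2999 ≈ 801.00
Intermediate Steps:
p(D, G) = -179 (p(D, G) = -79 - 100 = -179)
1/(3178 + p(171, -207)) - 1*(-801) = 1/(3178 - 179) - 1*(-801) = 1/2999 + 801 = 2402200/2999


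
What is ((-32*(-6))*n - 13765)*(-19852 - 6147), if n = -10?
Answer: 407794315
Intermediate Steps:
((-32*(-6))*n - 13765)*(-19852 - 6147) = (-32*(-6)*(-10) - 13765)*(-19852 - 6147) = (192*(-10) - 13765)*(-25999) = (-1920 - 13765)*(-25999) = -15685*(-25999) = 407794315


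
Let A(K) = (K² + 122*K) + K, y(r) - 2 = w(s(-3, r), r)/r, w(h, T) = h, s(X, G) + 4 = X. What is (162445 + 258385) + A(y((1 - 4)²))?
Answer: 34099528/81 ≈ 4.2098e+5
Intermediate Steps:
s(X, G) = -4 + X
y(r) = 2 - 7/r (y(r) = 2 + (-4 - 3)/r = 2 - 7/r)
A(K) = K² + 123*K
(162445 + 258385) + A(y((1 - 4)²)) = (162445 + 258385) + (2 - 7/(1 - 4)²)*(123 + (2 - 7/(1 - 4)²)) = 420830 + (2 - 7/((-3)²))*(123 + (2 - 7/((-3)²))) = 420830 + (2 - 7/9)*(123 + (2 - 7/9)) = 420830 + 11*(123 + 11/9)/9 = 420830 + (11/9)*(1118/9) = 420830 + 12298/81 = 34099528/81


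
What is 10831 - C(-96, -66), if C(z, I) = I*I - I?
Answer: 6409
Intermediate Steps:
C(z, I) = I**2 - I
10831 - C(-96, -66) = 10831 - (-66)*(-1 - 66) = 10831 - (-66)*(-67) = 10831 - 1*4422 = 10831 - 4422 = 6409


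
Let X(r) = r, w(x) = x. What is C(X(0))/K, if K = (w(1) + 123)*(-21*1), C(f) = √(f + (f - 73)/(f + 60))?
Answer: -I*√1095/78120 ≈ -0.00042359*I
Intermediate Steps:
C(f) = √(f + (-73 + f)/(60 + f))
K = -2604 (K = (1 + 123)*(-21*1) = 124*(-21) = -2604)
C(X(0))/K = √((-73 + 0 + 0*(60 + 0))/(60 + 0))/(-2604) = √((-73 + 0 + 0*60)/60)*(-1/2604) = √((-73 + 0 + 0)/60)*(-1/2604) = √((1/60)*(-73))*(-1/2604) = √(-73/60)*(-1/2604) = (I*√1095/30)*(-1/2604) = -I*√1095/78120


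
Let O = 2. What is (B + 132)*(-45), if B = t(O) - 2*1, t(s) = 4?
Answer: -6030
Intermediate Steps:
B = 2 (B = 4 - 2*1 = 4 - 2 = 2)
(B + 132)*(-45) = (2 + 132)*(-45) = 134*(-45) = -6030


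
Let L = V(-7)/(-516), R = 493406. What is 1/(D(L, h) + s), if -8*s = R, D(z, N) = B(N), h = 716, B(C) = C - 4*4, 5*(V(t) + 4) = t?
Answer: -4/243903 ≈ -1.6400e-5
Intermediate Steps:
V(t) = -4 + t/5
B(C) = -16 + C (B(C) = C - 1*16 = C - 16 = -16 + C)
L = 9/860 (L = (-4 + (⅕)*(-7))/(-516) = (-4 - 7/5)*(-1/516) = -27/5*(-1/516) = 9/860 ≈ 0.010465)
D(z, N) = -16 + N
s = -246703/4 (s = -⅛*493406 = -246703/4 ≈ -61676.)
1/(D(L, h) + s) = 1/((-16 + 716) - 246703/4) = 1/(700 - 246703/4) = 1/(-243903/4) = -4/243903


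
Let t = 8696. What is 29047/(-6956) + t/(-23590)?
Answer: -372854053/82046020 ≈ -4.5444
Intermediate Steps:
29047/(-6956) + t/(-23590) = 29047/(-6956) + 8696/(-23590) = 29047*(-1/6956) + 8696*(-1/23590) = -29047/6956 - 4348/11795 = -372854053/82046020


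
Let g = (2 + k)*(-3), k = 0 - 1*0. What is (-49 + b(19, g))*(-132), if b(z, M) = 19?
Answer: 3960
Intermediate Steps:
k = 0 (k = 0 + 0 = 0)
g = -6 (g = (2 + 0)*(-3) = 2*(-3) = -6)
(-49 + b(19, g))*(-132) = (-49 + 19)*(-132) = -30*(-132) = 3960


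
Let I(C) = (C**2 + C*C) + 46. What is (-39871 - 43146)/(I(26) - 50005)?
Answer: 83017/48607 ≈ 1.7079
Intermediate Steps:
I(C) = 46 + 2*C**2 (I(C) = (C**2 + C**2) + 46 = 2*C**2 + 46 = 46 + 2*C**2)
(-39871 - 43146)/(I(26) - 50005) = (-39871 - 43146)/((46 + 2*26**2) - 50005) = -83017/((46 + 2*676) - 50005) = -83017/((46 + 1352) - 50005) = -83017/(1398 - 50005) = -83017/(-48607) = -83017*(-1/48607) = 83017/48607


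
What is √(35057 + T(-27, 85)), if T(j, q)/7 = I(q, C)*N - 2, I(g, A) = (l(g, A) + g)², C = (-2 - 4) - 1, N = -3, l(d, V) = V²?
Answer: I*√342033 ≈ 584.84*I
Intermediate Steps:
C = -7 (C = -6 - 1 = -7)
I(g, A) = (g + A²)² (I(g, A) = (A² + g)² = (g + A²)²)
T(j, q) = -14 - 21*(49 + q)² (T(j, q) = 7*((q + (-7)²)²*(-3) - 2) = 7*((q + 49)²*(-3) - 2) = 7*((49 + q)²*(-3) - 2) = 7*(-3*(49 + q)² - 2) = 7*(-2 - 3*(49 + q)²) = -14 - 21*(49 + q)²)
√(35057 + T(-27, 85)) = √(35057 + (-14 - 21*(49 + 85)²)) = √(35057 + (-14 - 21*134²)) = √(35057 + (-14 - 21*17956)) = √(35057 + (-14 - 377076)) = √(35057 - 377090) = √(-342033) = I*√342033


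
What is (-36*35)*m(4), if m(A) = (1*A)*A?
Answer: -20160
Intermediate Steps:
m(A) = A**2 (m(A) = A*A = A**2)
(-36*35)*m(4) = -36*35*4**2 = -1260*16 = -20160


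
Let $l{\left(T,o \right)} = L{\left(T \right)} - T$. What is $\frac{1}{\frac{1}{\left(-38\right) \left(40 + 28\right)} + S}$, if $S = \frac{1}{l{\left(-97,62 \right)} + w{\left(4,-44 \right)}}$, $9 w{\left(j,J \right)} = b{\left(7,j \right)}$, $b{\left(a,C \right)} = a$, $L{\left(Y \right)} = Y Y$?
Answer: $- \frac{13005272}{3665} \approx -3548.5$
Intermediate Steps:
$L{\left(Y \right)} = Y^{2}$
$w{\left(j,J \right)} = \frac{7}{9}$ ($w{\left(j,J \right)} = \frac{1}{9} \cdot 7 = \frac{7}{9}$)
$l{\left(T,o \right)} = T^{2} - T$
$S = \frac{9}{85561}$ ($S = \frac{1}{- 97 \left(-1 - 97\right) + \frac{7}{9}} = \frac{1}{\left(-97\right) \left(-98\right) + \frac{7}{9}} = \frac{1}{9506 + \frac{7}{9}} = \frac{1}{\frac{85561}{9}} = \frac{9}{85561} \approx 0.00010519$)
$\frac{1}{\frac{1}{\left(-38\right) \left(40 + 28\right)} + S} = \frac{1}{\frac{1}{\left(-38\right) \left(40 + 28\right)} + \frac{9}{85561}} = \frac{1}{\frac{1}{\left(-38\right) 68} + \frac{9}{85561}} = \frac{1}{\frac{1}{-2584} + \frac{9}{85561}} = \frac{1}{- \frac{1}{2584} + \frac{9}{85561}} = \frac{1}{- \frac{3665}{13005272}} = - \frac{13005272}{3665}$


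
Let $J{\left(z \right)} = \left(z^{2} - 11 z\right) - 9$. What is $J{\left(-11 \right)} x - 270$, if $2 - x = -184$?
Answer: $43068$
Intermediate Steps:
$x = 186$ ($x = 2 - -184 = 2 + 184 = 186$)
$J{\left(z \right)} = -9 + z^{2} - 11 z$
$J{\left(-11 \right)} x - 270 = \left(-9 + \left(-11\right)^{2} - -121\right) 186 - 270 = \left(-9 + 121 + 121\right) 186 - 270 = 233 \cdot 186 - 270 = 43338 - 270 = 43068$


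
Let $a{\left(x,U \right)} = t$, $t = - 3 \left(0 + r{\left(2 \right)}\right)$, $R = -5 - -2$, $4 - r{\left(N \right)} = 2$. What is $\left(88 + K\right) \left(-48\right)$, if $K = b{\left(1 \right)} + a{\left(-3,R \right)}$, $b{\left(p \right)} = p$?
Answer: $-3984$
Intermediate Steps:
$r{\left(N \right)} = 2$ ($r{\left(N \right)} = 4 - 2 = 2$)
$R = -3$ ($R = -5 + 2 = -3$)
$t = -6$ ($t = - 3 \left(0 + 2\right) = \left(-3\right) 2 = -6$)
$a{\left(x,U \right)} = -6$
$K = -5$ ($K = 1 - 6 = -5$)
$\left(88 + K\right) \left(-48\right) = \left(88 - 5\right) \left(-48\right) = 83 \left(-48\right) = -3984$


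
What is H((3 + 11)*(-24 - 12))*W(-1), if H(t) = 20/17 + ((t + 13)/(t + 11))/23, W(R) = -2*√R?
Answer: -27662*I/11339 ≈ -2.4395*I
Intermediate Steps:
H(t) = 20/17 + (13 + t)/(23*(11 + t)) (H(t) = 20*(1/17) + ((13 + t)/(11 + t))*(1/23) = 20/17 + ((13 + t)/(11 + t))*(1/23) = 20/17 + (13 + t)/(23*(11 + t)))
H((3 + 11)*(-24 - 12))*W(-1) = ((5281 + 477*((3 + 11)*(-24 - 12)))/(391*(11 + (3 + 11)*(-24 - 12))))*(-2*I) = ((5281 + 477*(14*(-36)))/(391*(11 + 14*(-36))))*(-2*I) = ((5281 + 477*(-504))/(391*(11 - 504)))*(-2*I) = ((1/391)*(5281 - 240408)/(-493))*(-2*I) = ((1/391)*(-1/493)*(-235127))*(-2*I) = 13831*(-2*I)/11339 = -27662*I/11339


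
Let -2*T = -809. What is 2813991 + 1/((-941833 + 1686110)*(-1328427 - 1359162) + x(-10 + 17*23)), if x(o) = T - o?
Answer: 11257712490920619667/4000621356259 ≈ 2.8140e+6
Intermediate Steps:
T = 809/2 (T = -½*(-809) = 809/2 ≈ 404.50)
x(o) = 809/2 - o
2813991 + 1/((-941833 + 1686110)*(-1328427 - 1359162) + x(-10 + 17*23)) = 2813991 + 1/((-941833 + 1686110)*(-1328427 - 1359162) + (809/2 - (-10 + 17*23))) = 2813991 + 1/(744277*(-2687589) + (809/2 - (-10 + 391))) = 2813991 + 1/(-2000310678153 + (809/2 - 1*381)) = 2813991 + 1/(-2000310678153 + (809/2 - 381)) = 2813991 + 1/(-2000310678153 + 47/2) = 2813991 + 1/(-4000621356259/2) = 2813991 - 2/4000621356259 = 11257712490920619667/4000621356259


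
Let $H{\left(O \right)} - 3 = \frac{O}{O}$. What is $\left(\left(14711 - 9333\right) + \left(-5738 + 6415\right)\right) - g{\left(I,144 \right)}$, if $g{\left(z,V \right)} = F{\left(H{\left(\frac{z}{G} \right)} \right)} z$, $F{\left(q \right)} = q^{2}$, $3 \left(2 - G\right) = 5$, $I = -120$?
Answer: $7975$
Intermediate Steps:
$G = \frac{1}{3}$ ($G = 2 - \frac{5}{3} = \frac{1}{3} \approx 0.33333$)
$H{\left(O \right)} = 4$ ($H{\left(O \right)} = 3 + \frac{O}{O} = 3 + 1 = 4$)
$g{\left(z,V \right)} = 16 z$ ($g{\left(z,V \right)} = 4^{2} z = 16 z$)
$\left(\left(14711 - 9333\right) + \left(-5738 + 6415\right)\right) - g{\left(I,144 \right)} = \left(\left(14711 - 9333\right) + \left(-5738 + 6415\right)\right) - 16 \left(-120\right) = \left(5378 + 677\right) - -1920 = 6055 + 1920 = 7975$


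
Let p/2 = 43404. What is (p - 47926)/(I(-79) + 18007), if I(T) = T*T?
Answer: 19441/12124 ≈ 1.6035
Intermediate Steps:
p = 86808 (p = 2*43404 = 86808)
I(T) = T**2
(p - 47926)/(I(-79) + 18007) = (86808 - 47926)/((-79)**2 + 18007) = 38882/(6241 + 18007) = 38882/24248 = 38882*(1/24248) = 19441/12124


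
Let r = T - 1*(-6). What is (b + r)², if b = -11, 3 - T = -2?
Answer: 0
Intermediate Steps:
T = 5 (T = 3 - 1*(-2) = 3 + 2 = 5)
r = 11 (r = 5 - 1*(-6) = 5 + 6 = 11)
(b + r)² = (-11 + 11)² = 0² = 0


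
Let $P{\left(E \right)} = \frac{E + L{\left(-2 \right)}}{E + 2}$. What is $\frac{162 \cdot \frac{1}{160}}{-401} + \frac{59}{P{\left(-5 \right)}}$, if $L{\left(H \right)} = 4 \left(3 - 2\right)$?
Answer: $\frac{5678079}{32080} \approx 177.0$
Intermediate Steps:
$L{\left(H \right)} = 4$ ($L{\left(H \right)} = 4 \cdot 1 = 4$)
$P{\left(E \right)} = \frac{4 + E}{2 + E}$ ($P{\left(E \right)} = \frac{E + 4}{E + 2} = \frac{4 + E}{2 + E}$)
$\frac{162 \cdot \frac{1}{160}}{-401} + \frac{59}{P{\left(-5 \right)}} = \frac{162 \cdot \frac{1}{160}}{-401} + \frac{59}{\frac{1}{2 - 5} \left(4 - 5\right)} = 162 \cdot \frac{1}{160} \left(- \frac{1}{401}\right) + \frac{59}{\frac{1}{-3} \left(-1\right)} = \frac{81}{80} \left(- \frac{1}{401}\right) + \frac{59}{\left(- \frac{1}{3}\right) \left(-1\right)} = - \frac{81}{32080} + 59 \frac{1}{\frac{1}{3}} = - \frac{81}{32080} + 59 \cdot 3 = - \frac{81}{32080} + 177 = \frac{5678079}{32080}$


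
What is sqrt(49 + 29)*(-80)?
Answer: -80*sqrt(78) ≈ -706.54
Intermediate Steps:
sqrt(49 + 29)*(-80) = sqrt(78)*(-80) = -80*sqrt(78)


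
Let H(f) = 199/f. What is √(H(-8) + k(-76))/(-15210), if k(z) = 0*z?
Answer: -I*√398/60840 ≈ -0.00032791*I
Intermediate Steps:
k(z) = 0
√(H(-8) + k(-76))/(-15210) = √(199/(-8) + 0)/(-15210) = √(199*(-⅛) + 0)*(-1/15210) = √(-199/8 + 0)*(-1/15210) = √(-199/8)*(-1/15210) = (I*√398/4)*(-1/15210) = -I*√398/60840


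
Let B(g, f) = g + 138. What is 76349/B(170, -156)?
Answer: 10907/44 ≈ 247.89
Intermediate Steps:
B(g, f) = 138 + g
76349/B(170, -156) = 76349/(138 + 170) = 76349/308 = 76349*(1/308) = 10907/44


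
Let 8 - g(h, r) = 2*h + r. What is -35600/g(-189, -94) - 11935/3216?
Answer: -83485/1072 ≈ -77.878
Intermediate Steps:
g(h, r) = 8 - r - 2*h (g(h, r) = 8 - (2*h + r) = 8 - (r + 2*h) = 8 + (-r - 2*h) = 8 - r - 2*h)
-35600/g(-189, -94) - 11935/3216 = -35600/(8 - 1*(-94) - 2*(-189)) - 11935/3216 = -35600/(8 + 94 + 378) - 11935*1/3216 = -35600/480 - 11935/3216 = -35600*1/480 - 11935/3216 = -445/6 - 11935/3216 = -83485/1072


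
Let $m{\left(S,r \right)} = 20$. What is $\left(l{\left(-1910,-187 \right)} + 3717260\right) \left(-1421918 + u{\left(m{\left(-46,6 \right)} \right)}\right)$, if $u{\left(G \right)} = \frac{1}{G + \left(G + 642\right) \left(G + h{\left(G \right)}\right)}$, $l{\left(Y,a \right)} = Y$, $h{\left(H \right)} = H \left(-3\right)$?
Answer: $- \frac{4659538122550445}{882} \approx -5.2829 \cdot 10^{12}$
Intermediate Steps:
$h{\left(H \right)} = - 3 H$
$u{\left(G \right)} = \frac{1}{G - 2 G \left(642 + G\right)}$ ($u{\left(G \right)} = \frac{1}{G + \left(G + 642\right) \left(G - 3 G\right)} = \frac{1}{G + \left(642 + G\right) \left(- 2 G\right)} = \frac{1}{G - 2 G \left(642 + G\right)}$)
$\left(l{\left(-1910,-187 \right)} + 3717260\right) \left(-1421918 + u{\left(m{\left(-46,6 \right)} \right)}\right) = \left(-1910 + 3717260\right) \left(-1421918 + \frac{1}{20 \left(-1283 - 40\right)}\right) = 3715350 \left(-1421918 + \frac{1}{20 \left(-1283 - 40\right)}\right) = 3715350 \left(-1421918 + \frac{1}{20 \left(-1323\right)}\right) = 3715350 \left(-1421918 + \frac{1}{20} \left(- \frac{1}{1323}\right)\right) = 3715350 \left(-1421918 - \frac{1}{26460}\right) = 3715350 \left(- \frac{37623950281}{26460}\right) = - \frac{4659538122550445}{882}$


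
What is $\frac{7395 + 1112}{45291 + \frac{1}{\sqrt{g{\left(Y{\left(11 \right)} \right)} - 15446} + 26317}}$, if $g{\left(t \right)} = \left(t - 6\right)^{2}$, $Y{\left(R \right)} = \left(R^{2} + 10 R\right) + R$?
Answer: $\frac{133415370982222531}{710299232658479627} + \frac{42535 \sqrt{1610}}{1420598465316959254} \approx 0.18783$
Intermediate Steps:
$Y{\left(R \right)} = R^{2} + 11 R$
$g{\left(t \right)} = \left(-6 + t\right)^{2}$
$\frac{7395 + 1112}{45291 + \frac{1}{\sqrt{g{\left(Y{\left(11 \right)} \right)} - 15446} + 26317}} = \frac{7395 + 1112}{45291 + \frac{1}{\sqrt{\left(-6 + 11 \left(11 + 11\right)\right)^{2} - 15446} + 26317}} = \frac{8507}{45291 + \frac{1}{\sqrt{\left(-6 + 11 \cdot 22\right)^{2} - 15446} + 26317}} = \frac{8507}{45291 + \frac{1}{\sqrt{\left(-6 + 242\right)^{2} - 15446} + 26317}} = \frac{8507}{45291 + \frac{1}{\sqrt{236^{2} - 15446} + 26317}} = \frac{8507}{45291 + \frac{1}{\sqrt{55696 - 15446} + 26317}} = \frac{8507}{45291 + \frac{1}{\sqrt{40250} + 26317}} = \frac{8507}{45291 + \frac{1}{5 \sqrt{1610} + 26317}} = \frac{8507}{45291 + \frac{1}{26317 + 5 \sqrt{1610}}}$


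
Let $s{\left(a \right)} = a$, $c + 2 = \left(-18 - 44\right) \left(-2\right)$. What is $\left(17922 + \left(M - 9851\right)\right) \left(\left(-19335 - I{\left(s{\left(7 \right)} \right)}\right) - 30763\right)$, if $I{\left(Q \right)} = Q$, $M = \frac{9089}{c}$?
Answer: $- \frac{816260555}{2} \approx -4.0813 \cdot 10^{8}$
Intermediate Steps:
$c = 122$ ($c = -2 + \left(-18 - 44\right) \left(-2\right) = -2 - -124 = -2 + 124 = 122$)
$M = \frac{149}{2}$ ($M = \frac{9089}{122} = 9089 \cdot \frac{1}{122} = \frac{149}{2} \approx 74.5$)
$\left(17922 + \left(M - 9851\right)\right) \left(\left(-19335 - I{\left(s{\left(7 \right)} \right)}\right) - 30763\right) = \left(17922 + \left(\frac{149}{2} - 9851\right)\right) \left(\left(-19335 - 7\right) - 30763\right) = \left(17922 - \frac{19553}{2}\right) \left(\left(-19335 - 7\right) - 30763\right) = \frac{16291 \left(-19342 - 30763\right)}{2} = \frac{16291}{2} \left(-50105\right) = - \frac{816260555}{2}$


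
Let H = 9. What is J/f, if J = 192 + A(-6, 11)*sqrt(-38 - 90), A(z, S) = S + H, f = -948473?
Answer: -192/948473 - 160*I*sqrt(2)/948473 ≈ -0.00020243 - 0.00023857*I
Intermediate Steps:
A(z, S) = 9 + S (A(z, S) = S + 9 = 9 + S)
J = 192 + 160*I*sqrt(2) (J = 192 + (9 + 11)*sqrt(-38 - 90) = 192 + 20*sqrt(-128) = 192 + 20*(8*I*sqrt(2)) = 192 + 160*I*sqrt(2) ≈ 192.0 + 226.27*I)
J/f = (192 + 160*I*sqrt(2))/(-948473) = (192 + 160*I*sqrt(2))*(-1/948473) = -192/948473 - 160*I*sqrt(2)/948473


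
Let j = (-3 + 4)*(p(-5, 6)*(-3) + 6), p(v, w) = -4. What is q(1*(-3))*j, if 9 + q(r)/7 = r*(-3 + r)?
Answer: 1134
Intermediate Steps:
q(r) = -63 + 7*r*(-3 + r) (q(r) = -63 + 7*(r*(-3 + r)) = -63 + 7*r*(-3 + r))
j = 18 (j = (-3 + 4)*(-4*(-3) + 6) = 1*(12 + 6) = 1*18 = 18)
q(1*(-3))*j = (-63 - 21*(-3) + 7*(1*(-3))²)*18 = (-63 - 21*(-3) + 7*(-3)²)*18 = (-63 + 63 + 7*9)*18 = (-63 + 63 + 63)*18 = 63*18 = 1134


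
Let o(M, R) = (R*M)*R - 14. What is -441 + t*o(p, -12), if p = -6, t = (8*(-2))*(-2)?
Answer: -28537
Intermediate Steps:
t = 32 (t = -16*(-2) = 32)
o(M, R) = -14 + M*R² (o(M, R) = (M*R)*R - 14 = M*R² - 14 = -14 + M*R²)
-441 + t*o(p, -12) = -441 + 32*(-14 - 6*(-12)²) = -441 + 32*(-14 - 6*144) = -441 + 32*(-14 - 864) = -441 + 32*(-878) = -441 - 28096 = -28537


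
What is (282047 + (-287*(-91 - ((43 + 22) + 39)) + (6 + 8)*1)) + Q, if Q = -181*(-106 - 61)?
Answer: 368253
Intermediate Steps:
Q = 30227 (Q = -181*(-167) = 30227)
(282047 + (-287*(-91 - ((43 + 22) + 39)) + (6 + 8)*1)) + Q = (282047 + (-287*(-91 - ((43 + 22) + 39)) + (6 + 8)*1)) + 30227 = (282047 + (-287*(-91 - (65 + 39)) + 14*1)) + 30227 = (282047 + (-287*(-91 - 1*104) + 14)) + 30227 = (282047 + (-287*(-91 - 104) + 14)) + 30227 = (282047 + (-287*(-195) + 14)) + 30227 = (282047 + (55965 + 14)) + 30227 = (282047 + 55979) + 30227 = 338026 + 30227 = 368253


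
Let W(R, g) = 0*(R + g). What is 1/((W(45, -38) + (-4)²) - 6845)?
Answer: -1/6829 ≈ -0.00014643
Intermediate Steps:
W(R, g) = 0
1/((W(45, -38) + (-4)²) - 6845) = 1/((0 + (-4)²) - 6845) = 1/((0 + 16) - 6845) = 1/(16 - 6845) = 1/(-6829) = -1/6829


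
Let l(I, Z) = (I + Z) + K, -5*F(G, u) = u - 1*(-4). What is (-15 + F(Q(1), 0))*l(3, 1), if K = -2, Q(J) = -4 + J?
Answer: -158/5 ≈ -31.600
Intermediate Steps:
F(G, u) = -4/5 - u/5 (F(G, u) = -(u - 1*(-4))/5 = -(u + 4)/5 = -(4 + u)/5 = -4/5 - u/5)
l(I, Z) = -2 + I + Z (l(I, Z) = (I + Z) - 2 = -2 + I + Z)
(-15 + F(Q(1), 0))*l(3, 1) = (-15 + (-4/5 - 1/5*0))*(-2 + 3 + 1) = (-15 + (-4/5 + 0))*2 = (-15 - 4/5)*2 = -79/5*2 = -158/5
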